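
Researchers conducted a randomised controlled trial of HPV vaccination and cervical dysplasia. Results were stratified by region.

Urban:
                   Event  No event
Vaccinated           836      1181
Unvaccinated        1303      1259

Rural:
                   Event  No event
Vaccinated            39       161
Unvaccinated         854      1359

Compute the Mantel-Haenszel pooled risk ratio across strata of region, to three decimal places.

RR_MH = Σ(aᵢ·n₀ᵢ/nᵢ) / Σ(cᵢ·n₁ᵢ/nᵢ), with n₁ᵢ = aᵢ+bᵢ (exposed), n₀ᵢ = cᵢ+dᵢ (unexposed), nᵢ = n₁ᵢ+n₀ᵢ.
Stratum 1 (Urban): n₁ = 2017, n₀ = 2562, n = 4579; a·n₀/n = 836·2562/4579 = 467.7510; c·n₁/n = 1303·2017/4579 = 573.9574
Stratum 2 (Rural): n₁ = 200, n₀ = 2213, n = 2413; a·n₀/n = 39·2213/2413 = 35.7675; c·n₁/n = 854·200/2413 = 70.7833
RR_MH = (467.7510 + 35.7675) / (573.9574 + 70.7833) = 503.5185 / 644.7407 = 0.78096

0.781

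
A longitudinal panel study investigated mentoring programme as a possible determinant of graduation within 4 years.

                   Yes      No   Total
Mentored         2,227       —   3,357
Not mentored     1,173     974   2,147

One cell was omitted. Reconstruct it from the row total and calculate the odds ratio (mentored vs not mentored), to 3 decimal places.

1.636

The missing cell is in the exposed row: 3357 − 2227 = 1130.
So a = 2227, b = 1130, c = 1173, d = 974.
OR = (a·d)/(b·c) = (2227 × 974) / (1130 × 1173) = 2169098 / 1325490 = 1.63645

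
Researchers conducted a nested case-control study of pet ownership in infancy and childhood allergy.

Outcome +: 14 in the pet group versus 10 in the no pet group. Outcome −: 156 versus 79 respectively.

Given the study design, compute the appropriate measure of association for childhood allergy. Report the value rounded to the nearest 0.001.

From the description: a = 14, b = 156, c = 10, d = 79.
This is a nested case-control study: participants were sampled on outcome status, so risks in the source population cannot be estimated directly — relative risk is not valid here. The odds ratio is the appropriate measure.
OR = (a·d)/(b·c) = (14 × 79) / (156 × 10) = 1106 / 1560 = 0.70897

0.709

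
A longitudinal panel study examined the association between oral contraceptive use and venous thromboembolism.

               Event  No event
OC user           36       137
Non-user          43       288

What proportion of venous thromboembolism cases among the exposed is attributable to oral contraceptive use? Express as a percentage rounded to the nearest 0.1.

37.6

Cells: a = 36, b = 137, c = 43, d = 288.
Risk in exposed = 36/173 = 0.20809; risk in unexposed = 43/331 = 0.12991.
RR = 0.20809/0.12991 = 1.60183
AR% = (RR − 1)/RR × 100 = (1.60183 − 1)/1.60183 × 100 = 37.5713%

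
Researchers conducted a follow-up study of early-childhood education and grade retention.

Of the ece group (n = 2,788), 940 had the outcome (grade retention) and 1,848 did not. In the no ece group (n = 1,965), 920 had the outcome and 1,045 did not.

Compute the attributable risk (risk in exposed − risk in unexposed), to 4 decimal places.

-0.1310

From the description: a = 940, b = 1848, c = 920, d = 1045.
Risk in exposed = 940/2788 = 0.337159; risk in unexposed = 920/1965 = 0.468193.
Risk difference = 0.337159 − 0.468193 = -0.131034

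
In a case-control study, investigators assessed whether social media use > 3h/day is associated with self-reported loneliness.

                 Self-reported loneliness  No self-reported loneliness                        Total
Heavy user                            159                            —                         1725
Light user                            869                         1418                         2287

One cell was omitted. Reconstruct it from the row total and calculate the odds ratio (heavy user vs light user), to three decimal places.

0.166

The missing cell is in the exposed row: 1725 − 159 = 1566.
So a = 159, b = 1566, c = 869, d = 1418.
OR = (a·d)/(b·c) = (159 × 1418) / (1566 × 869) = 225462 / 1360854 = 0.16568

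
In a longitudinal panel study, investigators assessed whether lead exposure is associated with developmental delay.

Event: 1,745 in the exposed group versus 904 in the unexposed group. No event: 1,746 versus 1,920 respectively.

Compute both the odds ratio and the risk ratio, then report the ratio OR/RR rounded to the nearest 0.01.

1.36

From the description: a = 1745, b = 1746, c = 904, d = 1920.
OR = (1745·1920)/(1746·904) = 3350400/1578384 = 2.12268
Risk in exposed = 1745/3491 = 0.49986; risk in unexposed = 904/2824 = 0.32011; RR = 1.56150
OR/RR = 2.12268 / 1.56150 = 1.35938
The outcome is not rare, so the OR lies further from 1 than the RR.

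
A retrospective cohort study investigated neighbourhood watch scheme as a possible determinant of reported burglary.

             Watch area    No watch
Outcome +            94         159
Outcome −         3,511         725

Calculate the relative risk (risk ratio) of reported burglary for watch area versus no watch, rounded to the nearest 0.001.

0.145

Reading the table with exposure as columns: a = 94 (Watch area, case), b = 3511 (Watch area, non-case), c = 159 (No watch, case), d = 725.
Risk in exposed = 94/3605 = 0.02607; risk in unexposed = 159/884 = 0.17986.
RR = 0.02607 / 0.17986 = 0.14497
The risk is 86% lower among the exposed than among the unexposed.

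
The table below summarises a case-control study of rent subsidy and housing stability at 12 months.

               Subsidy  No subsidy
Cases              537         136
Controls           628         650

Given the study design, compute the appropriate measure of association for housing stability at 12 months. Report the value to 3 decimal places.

Reading the table with exposure as columns: a = 537 (Subsidy, case), b = 628 (Subsidy, non-case), c = 136 (No subsidy, case), d = 650.
This is a case-control study: participants were sampled on outcome status, so risks in the source population cannot be estimated directly — relative risk is not valid here. The odds ratio is the appropriate measure.
OR = (a·d)/(b·c) = (537 × 650) / (628 × 136) = 349050 / 85408 = 4.08685

4.087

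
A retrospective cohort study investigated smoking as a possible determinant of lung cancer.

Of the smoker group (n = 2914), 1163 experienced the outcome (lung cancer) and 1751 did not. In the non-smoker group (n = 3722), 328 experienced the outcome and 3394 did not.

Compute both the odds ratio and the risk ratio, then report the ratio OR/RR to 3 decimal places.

From the description: a = 1163, b = 1751, c = 328, d = 3394.
OR = (1163·3394)/(1751·328) = 3947222/574328 = 6.87277
Risk in exposed = 1163/2914 = 0.39911; risk in unexposed = 328/3722 = 0.08812; RR = 4.52890
OR/RR = 6.87277 / 4.52890 = 1.51754
The outcome is not rare, so the OR lies further from 1 than the RR.

1.518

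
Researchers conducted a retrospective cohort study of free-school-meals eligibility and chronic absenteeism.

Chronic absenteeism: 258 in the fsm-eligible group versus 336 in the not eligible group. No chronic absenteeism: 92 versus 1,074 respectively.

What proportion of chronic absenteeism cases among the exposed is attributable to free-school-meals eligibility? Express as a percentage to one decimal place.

67.7

From the description: a = 258, b = 92, c = 336, d = 1074.
Risk in exposed = 258/350 = 0.73714; risk in unexposed = 336/1410 = 0.23830.
RR = 0.73714/0.23830 = 3.09337
AR% = (RR − 1)/RR × 100 = (3.09337 − 1)/3.09337 × 100 = 67.6728%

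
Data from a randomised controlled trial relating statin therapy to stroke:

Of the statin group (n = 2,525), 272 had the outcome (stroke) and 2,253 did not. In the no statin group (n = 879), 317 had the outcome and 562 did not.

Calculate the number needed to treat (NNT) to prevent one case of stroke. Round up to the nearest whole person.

4

Risk in treated group = 272/2525 = 0.10772; risk in control = 317/879 = 0.36064.
Absolute risk reduction = 0.36064 − 0.10772 = 0.25291
NNT = 1 / ARR = 1 / 0.25291 = 3.954 → round up → 4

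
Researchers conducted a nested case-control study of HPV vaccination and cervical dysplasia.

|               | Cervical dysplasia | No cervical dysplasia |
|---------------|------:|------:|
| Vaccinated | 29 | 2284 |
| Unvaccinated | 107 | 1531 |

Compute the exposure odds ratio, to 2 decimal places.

0.18

Cells: a = 29, b = 2284, c = 107, d = 1531.
OR = (a·d)/(b·c) = (29 × 1531) / (2284 × 107) = 44399 / 244388 = 0.18167
Exposure is associated with lower odds of cervical dysplasia (OR = 0.18 < 1).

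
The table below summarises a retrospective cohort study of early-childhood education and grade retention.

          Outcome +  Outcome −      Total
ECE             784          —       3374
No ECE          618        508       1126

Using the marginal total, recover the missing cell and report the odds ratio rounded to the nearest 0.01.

0.25

The missing cell is in the exposed row: 3374 − 784 = 2590.
So a = 784, b = 2590, c = 618, d = 508.
OR = (a·d)/(b·c) = (784 × 508) / (2590 × 618) = 398272 / 1600620 = 0.24882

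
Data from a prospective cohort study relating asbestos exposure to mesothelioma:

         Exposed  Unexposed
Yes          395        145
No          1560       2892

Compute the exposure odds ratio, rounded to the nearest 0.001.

Reading the table with exposure as columns: a = 395 (Exposed, case), b = 1560 (Exposed, non-case), c = 145 (Unexposed, case), d = 2892.
OR = (a·d)/(b·c) = (395 × 2892) / (1560 × 145) = 1142340 / 226200 = 5.05013
The odds of mesothelioma are about 5.05 times as high in the exposed group.

5.050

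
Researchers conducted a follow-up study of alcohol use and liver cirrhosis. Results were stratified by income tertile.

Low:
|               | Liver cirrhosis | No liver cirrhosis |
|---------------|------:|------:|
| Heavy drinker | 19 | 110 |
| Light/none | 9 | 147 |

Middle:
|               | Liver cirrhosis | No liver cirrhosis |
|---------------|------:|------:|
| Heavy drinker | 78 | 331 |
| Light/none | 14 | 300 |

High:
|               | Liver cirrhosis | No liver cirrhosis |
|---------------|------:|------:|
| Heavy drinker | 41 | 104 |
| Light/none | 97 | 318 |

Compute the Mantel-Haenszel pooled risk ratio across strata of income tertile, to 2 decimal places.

2.01

RR_MH = Σ(aᵢ·n₀ᵢ/nᵢ) / Σ(cᵢ·n₁ᵢ/nᵢ), with n₁ᵢ = aᵢ+bᵢ (exposed), n₀ᵢ = cᵢ+dᵢ (unexposed), nᵢ = n₁ᵢ+n₀ᵢ.
Stratum 1 (Low): n₁ = 129, n₀ = 156, n = 285; a·n₀/n = 19·156/285 = 10.4000; c·n₁/n = 9·129/285 = 4.0737
Stratum 2 (Middle): n₁ = 409, n₀ = 314, n = 723; a·n₀/n = 78·314/723 = 33.8755; c·n₁/n = 14·409/723 = 7.9198
Stratum 3 (High): n₁ = 145, n₀ = 415, n = 560; a·n₀/n = 41·415/560 = 30.3839; c·n₁/n = 97·145/560 = 25.1161
RR_MH = (10.4000 + 33.8755 + 30.3839) / (4.0737 + 7.9198 + 25.1161) = 74.6594 / 37.1095 = 2.01187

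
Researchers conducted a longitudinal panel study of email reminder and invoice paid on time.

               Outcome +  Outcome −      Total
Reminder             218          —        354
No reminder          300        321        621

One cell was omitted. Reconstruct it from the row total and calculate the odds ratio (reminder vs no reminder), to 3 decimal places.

1.715

The missing cell is in the exposed row: 354 − 218 = 136.
So a = 218, b = 136, c = 300, d = 321.
OR = (a·d)/(b·c) = (218 × 321) / (136 × 300) = 69978 / 40800 = 1.71515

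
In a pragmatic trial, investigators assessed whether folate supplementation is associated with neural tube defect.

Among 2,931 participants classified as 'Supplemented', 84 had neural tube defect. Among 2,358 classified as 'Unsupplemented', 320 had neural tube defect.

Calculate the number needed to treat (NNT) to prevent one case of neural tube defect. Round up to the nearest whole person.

Risk in treated group = 84/2931 = 0.02866; risk in control = 320/2358 = 0.13571.
Absolute risk reduction = 0.13571 − 0.02866 = 0.10705
NNT = 1 / ARR = 1 / 0.10705 = 9.342 → round up → 10

10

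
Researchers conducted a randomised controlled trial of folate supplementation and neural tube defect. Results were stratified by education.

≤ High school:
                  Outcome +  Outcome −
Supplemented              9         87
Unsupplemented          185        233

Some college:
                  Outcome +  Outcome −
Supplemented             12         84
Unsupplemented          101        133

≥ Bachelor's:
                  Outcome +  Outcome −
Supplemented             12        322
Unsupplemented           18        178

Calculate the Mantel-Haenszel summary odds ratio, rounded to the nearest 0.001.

0.191

OR_MH = Σ(aᵢdᵢ/nᵢ) / Σ(bᵢcᵢ/nᵢ), where nᵢ is the stratum total.
Stratum 1 (≤ High school): n = 514; a·d/n = 9·233/514 = 4.0798; b·c/n = 87·185/514 = 31.3132
Stratum 2 (Some college): n = 330; a·d/n = 12·133/330 = 4.8364; b·c/n = 84·101/330 = 25.7091
Stratum 3 (≥ Bachelor's): n = 530; a·d/n = 12·178/530 = 4.0302; b·c/n = 322·18/530 = 10.9358
OR_MH = (4.0798 + 4.8364 + 4.0302) / (31.3132 + 25.7091 + 10.9358) = 12.9463 / 67.9582 = 0.19050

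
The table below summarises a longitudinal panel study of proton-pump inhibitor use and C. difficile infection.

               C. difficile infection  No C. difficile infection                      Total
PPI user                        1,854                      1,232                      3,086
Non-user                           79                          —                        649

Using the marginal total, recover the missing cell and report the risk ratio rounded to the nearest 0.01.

The missing cell is in the unexposed row: 649 − 79 = 570.
So a = 1854, b = 1232, c = 79, d = 570.
RR = [a/(a+b)] / [c/(c+d)] = (1854/3086) / (79/649) = 0.60078/0.12173 = 4.93550

4.94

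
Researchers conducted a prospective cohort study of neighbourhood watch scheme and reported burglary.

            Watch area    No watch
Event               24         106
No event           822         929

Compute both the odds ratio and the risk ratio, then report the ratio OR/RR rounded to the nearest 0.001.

Reading the table with exposure as columns: a = 24 (Watch area, case), b = 822 (Watch area, non-case), c = 106 (No watch, case), d = 929.
OR = (24·929)/(822·106) = 22296/87132 = 0.25589
Risk in exposed = 24/846 = 0.02837; risk in unexposed = 106/1035 = 0.10242; RR = 0.27700
OR/RR = 0.25589 / 0.27700 = 0.92379
The outcome is not rare, so the OR lies further from 1 than the RR.

0.924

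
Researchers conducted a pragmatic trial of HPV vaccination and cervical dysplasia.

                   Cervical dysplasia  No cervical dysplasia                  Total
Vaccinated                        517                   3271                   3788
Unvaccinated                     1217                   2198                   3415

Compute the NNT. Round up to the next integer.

5

Risk in treated group = 517/3788 = 0.13648; risk in control = 1217/3415 = 0.35637.
Absolute risk reduction = 0.35637 − 0.13648 = 0.21989
NNT = 1 / ARR = 1 / 0.21989 = 4.548 → round up → 5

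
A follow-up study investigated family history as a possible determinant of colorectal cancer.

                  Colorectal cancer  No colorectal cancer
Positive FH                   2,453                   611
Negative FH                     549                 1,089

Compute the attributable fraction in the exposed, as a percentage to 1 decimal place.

Cells: a = 2453, b = 611, c = 549, d = 1089.
Risk in exposed = 2453/3064 = 0.80059; risk in unexposed = 549/1638 = 0.33516.
RR = 0.80059/0.33516 = 2.38864
AR% = (RR − 1)/RR × 100 = (2.38864 − 1)/2.38864 × 100 = 58.1351%

58.1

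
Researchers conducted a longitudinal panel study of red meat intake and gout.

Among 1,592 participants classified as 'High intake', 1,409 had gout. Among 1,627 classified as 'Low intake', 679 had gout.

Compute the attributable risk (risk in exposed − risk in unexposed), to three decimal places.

0.468

From the description: a = 1409, b = 183, c = 679, d = 948.
Risk in exposed = 1409/1592 = 0.885050; risk in unexposed = 679/1627 = 0.417333.
Risk difference = 0.885050 − 0.417333 = 0.467718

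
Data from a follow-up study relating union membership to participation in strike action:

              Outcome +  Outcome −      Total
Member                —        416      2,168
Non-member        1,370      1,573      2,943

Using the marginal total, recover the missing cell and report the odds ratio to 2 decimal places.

The missing cell is in the exposed row: 2168 − 416 = 1752.
So a = 1752, b = 416, c = 1370, d = 1573.
OR = (a·d)/(b·c) = (1752 × 1573) / (416 × 1370) = 2755896 / 569920 = 4.83558

4.84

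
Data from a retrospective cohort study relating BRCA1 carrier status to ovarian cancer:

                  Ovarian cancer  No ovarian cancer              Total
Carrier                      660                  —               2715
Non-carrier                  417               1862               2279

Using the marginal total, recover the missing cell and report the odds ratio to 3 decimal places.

1.434

The missing cell is in the exposed row: 2715 − 660 = 2055.
So a = 660, b = 2055, c = 417, d = 1862.
OR = (a·d)/(b·c) = (660 × 1862) / (2055 × 417) = 1228920 / 856935 = 1.43409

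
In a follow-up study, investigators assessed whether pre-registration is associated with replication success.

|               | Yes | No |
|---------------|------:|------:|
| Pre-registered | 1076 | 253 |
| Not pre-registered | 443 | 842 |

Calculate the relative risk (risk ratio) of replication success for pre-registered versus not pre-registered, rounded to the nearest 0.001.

Cells: a = 1076, b = 253, c = 443, d = 842.
Risk in exposed = 1076/1329 = 0.80963; risk in unexposed = 443/1285 = 0.34475.
RR = 0.80963 / 0.34475 = 2.34848
The risk among the exposed is 2.35 times that among the unexposed.

2.348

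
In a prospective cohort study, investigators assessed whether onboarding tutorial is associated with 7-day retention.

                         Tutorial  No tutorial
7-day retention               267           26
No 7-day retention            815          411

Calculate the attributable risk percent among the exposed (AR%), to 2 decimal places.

Reading the table with exposure as columns: a = 267 (Tutorial, case), b = 815 (Tutorial, non-case), c = 26 (No tutorial, case), d = 411.
Risk in exposed = 267/1082 = 0.24677; risk in unexposed = 26/437 = 0.05950.
RR = 0.24677/0.05950 = 4.14755
AR% = (RR − 1)/RR × 100 = (4.14755 − 1)/4.14755 × 100 = 75.8894%

75.89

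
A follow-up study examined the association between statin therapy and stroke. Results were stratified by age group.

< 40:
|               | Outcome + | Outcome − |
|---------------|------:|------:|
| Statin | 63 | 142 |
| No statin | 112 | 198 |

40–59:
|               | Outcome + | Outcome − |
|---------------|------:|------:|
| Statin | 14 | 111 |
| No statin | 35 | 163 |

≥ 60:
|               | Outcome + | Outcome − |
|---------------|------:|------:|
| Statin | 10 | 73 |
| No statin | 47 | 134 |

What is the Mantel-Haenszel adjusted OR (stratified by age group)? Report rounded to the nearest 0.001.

0.650

OR_MH = Σ(aᵢdᵢ/nᵢ) / Σ(bᵢcᵢ/nᵢ), where nᵢ is the stratum total.
Stratum 1 (< 40): n = 515; a·d/n = 63·198/515 = 24.2214; b·c/n = 142·112/515 = 30.8816
Stratum 2 (40–59): n = 323; a·d/n = 14·163/323 = 7.0650; b·c/n = 111·35/323 = 12.0279
Stratum 3 (≥ 60): n = 264; a·d/n = 10·134/264 = 5.0758; b·c/n = 73·47/264 = 12.9962
OR_MH = (24.2214 + 7.0650 + 5.0758) / (30.8816 + 12.0279 + 12.9962) = 36.3621 / 55.9056 = 0.65042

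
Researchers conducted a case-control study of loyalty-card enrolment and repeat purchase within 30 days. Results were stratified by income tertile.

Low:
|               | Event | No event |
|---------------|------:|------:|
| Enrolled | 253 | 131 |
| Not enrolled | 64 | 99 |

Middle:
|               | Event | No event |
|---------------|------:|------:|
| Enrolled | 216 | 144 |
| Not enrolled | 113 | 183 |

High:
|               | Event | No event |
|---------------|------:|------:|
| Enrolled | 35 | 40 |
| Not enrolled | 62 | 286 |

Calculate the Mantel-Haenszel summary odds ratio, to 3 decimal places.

OR_MH = Σ(aᵢdᵢ/nᵢ) / Σ(bᵢcᵢ/nᵢ), where nᵢ is the stratum total.
Stratum 1 (Low): n = 547; a·d/n = 253·99/547 = 45.7898; b·c/n = 131·64/547 = 15.3272
Stratum 2 (Middle): n = 656; a·d/n = 216·183/656 = 60.2561; b·c/n = 144·113/656 = 24.8049
Stratum 3 (High): n = 423; a·d/n = 35·286/423 = 23.6643; b·c/n = 40·62/423 = 5.8629
OR_MH = (45.7898 + 60.2561 + 23.6643) / (15.3272 + 24.8049 + 5.8629) = 129.7102 / 45.9950 = 2.82009

2.820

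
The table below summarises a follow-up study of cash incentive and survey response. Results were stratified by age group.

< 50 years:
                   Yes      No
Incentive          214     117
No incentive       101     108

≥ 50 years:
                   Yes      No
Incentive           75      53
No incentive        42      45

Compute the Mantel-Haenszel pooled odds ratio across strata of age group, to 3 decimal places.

1.815

OR_MH = Σ(aᵢdᵢ/nᵢ) / Σ(bᵢcᵢ/nᵢ), where nᵢ is the stratum total.
Stratum 1 (< 50 years): n = 540; a·d/n = 214·108/540 = 42.8000; b·c/n = 117·101/540 = 21.8833
Stratum 2 (≥ 50 years): n = 215; a·d/n = 75·45/215 = 15.6977; b·c/n = 53·42/215 = 10.3535
OR_MH = (42.8000 + 15.6977) / (21.8833 + 10.3535) = 58.4977 / 32.2368 = 1.81462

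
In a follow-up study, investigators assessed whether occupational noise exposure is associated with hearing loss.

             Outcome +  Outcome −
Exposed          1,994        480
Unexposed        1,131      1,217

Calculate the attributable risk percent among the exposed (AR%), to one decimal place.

40.2

Cells: a = 1994, b = 480, c = 1131, d = 1217.
Risk in exposed = 1994/2474 = 0.80598; risk in unexposed = 1131/2348 = 0.48169.
RR = 0.80598/0.48169 = 1.67325
AR% = (RR − 1)/RR × 100 = (1.67325 − 1)/1.67325 × 100 = 40.2361%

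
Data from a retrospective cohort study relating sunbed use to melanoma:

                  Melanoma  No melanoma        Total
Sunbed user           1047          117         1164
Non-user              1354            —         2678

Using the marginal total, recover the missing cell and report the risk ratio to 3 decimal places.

1.779

The missing cell is in the unexposed row: 2678 − 1354 = 1324.
So a = 1047, b = 117, c = 1354, d = 1324.
RR = [a/(a+b)] / [c/(c+d)] = (1047/1164) / (1354/2678) = 0.89948/0.50560 = 1.77904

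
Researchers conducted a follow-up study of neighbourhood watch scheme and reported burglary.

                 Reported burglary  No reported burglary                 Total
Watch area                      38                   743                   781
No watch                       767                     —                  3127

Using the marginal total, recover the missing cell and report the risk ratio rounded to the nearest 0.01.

0.20

The missing cell is in the unexposed row: 3127 − 767 = 2360.
So a = 38, b = 743, c = 767, d = 2360.
RR = [a/(a+b)] / [c/(c+d)] = (38/781) / (767/3127) = 0.04866/0.24528 = 0.19837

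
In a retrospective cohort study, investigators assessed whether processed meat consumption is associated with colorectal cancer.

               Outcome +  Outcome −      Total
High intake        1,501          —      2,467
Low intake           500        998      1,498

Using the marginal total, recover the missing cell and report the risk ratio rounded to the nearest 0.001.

1.823

The missing cell is in the exposed row: 2467 − 1501 = 966.
So a = 1501, b = 966, c = 500, d = 998.
RR = [a/(a+b)] / [c/(c+d)] = (1501/2467) / (500/1498) = 0.60843/0.33378 = 1.82286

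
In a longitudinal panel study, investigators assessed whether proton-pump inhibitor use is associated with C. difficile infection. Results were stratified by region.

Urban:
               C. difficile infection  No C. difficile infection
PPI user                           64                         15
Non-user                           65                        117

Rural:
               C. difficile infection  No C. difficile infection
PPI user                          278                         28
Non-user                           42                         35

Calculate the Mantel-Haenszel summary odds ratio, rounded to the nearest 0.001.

OR_MH = Σ(aᵢdᵢ/nᵢ) / Σ(bᵢcᵢ/nᵢ), where nᵢ is the stratum total.
Stratum 1 (Urban): n = 261; a·d/n = 64·117/261 = 28.6897; b·c/n = 15·65/261 = 3.7356
Stratum 2 (Rural): n = 383; a·d/n = 278·35/383 = 25.4047; b·c/n = 28·42/383 = 3.0705
OR_MH = (28.6897 + 25.4047) / (3.7356 + 3.0705) = 54.0944 / 6.8061 = 7.94789

7.948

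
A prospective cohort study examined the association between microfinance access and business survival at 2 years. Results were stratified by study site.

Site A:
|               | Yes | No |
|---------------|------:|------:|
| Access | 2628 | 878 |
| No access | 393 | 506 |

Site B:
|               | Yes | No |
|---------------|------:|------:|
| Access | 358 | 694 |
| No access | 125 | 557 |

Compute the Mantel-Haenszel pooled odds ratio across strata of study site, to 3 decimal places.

3.248

OR_MH = Σ(aᵢdᵢ/nᵢ) / Σ(bᵢcᵢ/nᵢ), where nᵢ is the stratum total.
Stratum 1 (Site A): n = 4405; a·d/n = 2628·506/4405 = 301.8770; b·c/n = 878·393/4405 = 78.3323
Stratum 2 (Site B): n = 1734; a·d/n = 358·557/1734 = 114.9977; b·c/n = 694·125/1734 = 50.0288
OR_MH = (301.8770 + 114.9977) / (78.3323 + 50.0288) = 416.8747 / 128.3612 = 3.24767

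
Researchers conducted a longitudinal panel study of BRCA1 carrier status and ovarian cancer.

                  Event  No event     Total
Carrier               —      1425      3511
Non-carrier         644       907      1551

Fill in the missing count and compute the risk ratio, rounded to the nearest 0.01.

The missing cell is in the exposed row: 3511 − 1425 = 2086.
So a = 2086, b = 1425, c = 644, d = 907.
RR = [a/(a+b)] / [c/(c+d)] = (2086/3511) / (644/1551) = 0.59413/0.41522 = 1.43090

1.43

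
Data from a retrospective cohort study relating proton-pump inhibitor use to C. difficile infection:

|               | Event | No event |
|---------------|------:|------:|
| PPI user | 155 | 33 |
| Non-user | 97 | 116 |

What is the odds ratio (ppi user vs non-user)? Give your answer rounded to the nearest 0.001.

5.617

Cells: a = 155, b = 33, c = 97, d = 116.
OR = (a·d)/(b·c) = (155 × 116) / (33 × 97) = 17980 / 3201 = 5.61699
The odds of C. difficile infection are about 5.62 times as high in the ppi user group.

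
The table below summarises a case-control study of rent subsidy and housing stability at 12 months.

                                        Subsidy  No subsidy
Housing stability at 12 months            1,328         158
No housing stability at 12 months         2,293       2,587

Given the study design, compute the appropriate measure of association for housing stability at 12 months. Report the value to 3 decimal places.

Reading the table with exposure as columns: a = 1328 (Subsidy, case), b = 2293 (Subsidy, non-case), c = 158 (No subsidy, case), d = 2587.
This is a case-control study: participants were sampled on outcome status, so risks in the source population cannot be estimated directly — relative risk is not valid here. The odds ratio is the appropriate measure.
OR = (a·d)/(b·c) = (1328 × 2587) / (2293 × 158) = 3435536 / 362294 = 9.48273

9.483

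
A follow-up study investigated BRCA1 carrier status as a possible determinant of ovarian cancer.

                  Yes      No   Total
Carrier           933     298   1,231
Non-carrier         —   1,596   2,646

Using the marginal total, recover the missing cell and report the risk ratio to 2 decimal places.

1.91

The missing cell is in the unexposed row: 2646 − 1596 = 1050.
So a = 933, b = 298, c = 1050, d = 1596.
RR = [a/(a+b)] / [c/(c+d)] = (933/1231) / (1050/2646) = 0.75792/0.39683 = 1.90996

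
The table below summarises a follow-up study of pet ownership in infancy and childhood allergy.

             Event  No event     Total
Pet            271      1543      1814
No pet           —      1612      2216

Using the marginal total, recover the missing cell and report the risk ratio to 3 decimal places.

0.548

The missing cell is in the unexposed row: 2216 − 1612 = 604.
So a = 271, b = 1543, c = 604, d = 1612.
RR = [a/(a+b)] / [c/(c+d)] = (271/1814) / (604/2216) = 0.14939/0.27256 = 0.54811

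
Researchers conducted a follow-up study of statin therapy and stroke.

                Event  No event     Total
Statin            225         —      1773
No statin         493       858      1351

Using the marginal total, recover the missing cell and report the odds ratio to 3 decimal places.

0.253

The missing cell is in the exposed row: 1773 − 225 = 1548.
So a = 225, b = 1548, c = 493, d = 858.
OR = (a·d)/(b·c) = (225 × 858) / (1548 × 493) = 193050 / 763164 = 0.25296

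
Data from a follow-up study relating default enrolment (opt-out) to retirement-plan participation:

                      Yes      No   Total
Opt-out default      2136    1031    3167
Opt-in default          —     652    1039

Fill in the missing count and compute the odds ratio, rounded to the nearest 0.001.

The missing cell is in the unexposed row: 1039 − 652 = 387.
So a = 2136, b = 1031, c = 387, d = 652.
OR = (a·d)/(b·c) = (2136 × 652) / (1031 × 387) = 1392672 / 398997 = 3.49043

3.490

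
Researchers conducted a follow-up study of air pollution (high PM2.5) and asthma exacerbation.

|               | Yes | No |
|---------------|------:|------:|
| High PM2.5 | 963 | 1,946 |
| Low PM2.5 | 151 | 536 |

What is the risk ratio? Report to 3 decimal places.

1.506

Cells: a = 963, b = 1946, c = 151, d = 536.
Risk in exposed = 963/2909 = 0.33104; risk in unexposed = 151/687 = 0.21980.
RR = 0.33104 / 0.21980 = 1.50613
The risk among the exposed is 1.51 times that among the unexposed.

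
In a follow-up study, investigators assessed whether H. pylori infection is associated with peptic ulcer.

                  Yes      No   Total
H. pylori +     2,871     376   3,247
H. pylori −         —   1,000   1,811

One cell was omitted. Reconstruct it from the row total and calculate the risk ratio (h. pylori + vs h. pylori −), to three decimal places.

1.974

The missing cell is in the unexposed row: 1811 − 1000 = 811.
So a = 2871, b = 376, c = 811, d = 1000.
RR = [a/(a+b)] / [c/(c+d)] = (2871/3247) / (811/1811) = 0.88420/0.44782 = 1.97446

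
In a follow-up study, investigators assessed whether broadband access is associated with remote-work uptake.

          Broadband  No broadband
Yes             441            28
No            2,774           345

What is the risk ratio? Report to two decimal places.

1.83

Reading the table with exposure as columns: a = 441 (Broadband, case), b = 2774 (Broadband, non-case), c = 28 (No broadband, case), d = 345.
Risk in exposed = 441/3215 = 0.13717; risk in unexposed = 28/373 = 0.07507.
RR = 0.13717 / 0.07507 = 1.82729
The risk among the exposed is 1.83 times that among the unexposed.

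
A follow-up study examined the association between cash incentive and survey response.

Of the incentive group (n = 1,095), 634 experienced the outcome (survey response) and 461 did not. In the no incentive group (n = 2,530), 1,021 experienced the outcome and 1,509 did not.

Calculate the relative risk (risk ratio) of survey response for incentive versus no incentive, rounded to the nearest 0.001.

1.435

From the description: a = 634, b = 461, c = 1021, d = 1509.
Risk in exposed = 634/1095 = 0.57900; risk in unexposed = 1021/2530 = 0.40356.
RR = 0.57900 / 0.40356 = 1.43473
The risk among the exposed is 1.43 times that among the unexposed.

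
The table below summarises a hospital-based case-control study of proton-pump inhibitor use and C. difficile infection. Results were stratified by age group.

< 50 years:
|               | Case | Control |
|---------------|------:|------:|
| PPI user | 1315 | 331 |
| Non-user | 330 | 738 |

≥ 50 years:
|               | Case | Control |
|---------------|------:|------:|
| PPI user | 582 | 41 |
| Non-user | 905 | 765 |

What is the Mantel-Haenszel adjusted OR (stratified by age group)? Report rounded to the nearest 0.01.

9.78

OR_MH = Σ(aᵢdᵢ/nᵢ) / Σ(bᵢcᵢ/nᵢ), where nᵢ is the stratum total.
Stratum 1 (< 50 years): n = 2714; a·d/n = 1315·738/2714 = 357.5792; b·c/n = 331·330/2714 = 40.2469
Stratum 2 (≥ 50 years): n = 2293; a·d/n = 582·765/2293 = 194.1692; b·c/n = 41·905/2293 = 16.1819
OR_MH = (357.5792 + 194.1692) / (40.2469 + 16.1819) = 551.7484 / 56.4287 = 9.77779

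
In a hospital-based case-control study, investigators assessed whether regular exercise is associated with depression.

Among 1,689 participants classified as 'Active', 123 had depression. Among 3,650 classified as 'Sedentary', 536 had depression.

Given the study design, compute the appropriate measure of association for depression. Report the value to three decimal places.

0.456

From the description: a = 123, b = 1566, c = 536, d = 3114.
This is a hospital-based case-control study: participants were sampled on outcome status, so risks in the source population cannot be estimated directly — relative risk is not valid here. The odds ratio is the appropriate measure.
OR = (a·d)/(b·c) = (123 × 3114) / (1566 × 536) = 383022 / 839376 = 0.45632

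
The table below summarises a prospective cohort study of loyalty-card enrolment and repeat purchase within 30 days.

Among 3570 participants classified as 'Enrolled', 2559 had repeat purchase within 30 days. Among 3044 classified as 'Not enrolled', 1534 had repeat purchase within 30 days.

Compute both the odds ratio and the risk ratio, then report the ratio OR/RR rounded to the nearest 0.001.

From the description: a = 2559, b = 1011, c = 1534, d = 1510.
OR = (2559·1510)/(1011·1534) = 3864090/1550874 = 2.49156
Risk in exposed = 2559/3570 = 0.71681; risk in unexposed = 1534/3044 = 0.50394; RR = 1.42240
OR/RR = 2.49156 / 1.42240 = 1.75166
The outcome is not rare, so the OR lies further from 1 than the RR.

1.752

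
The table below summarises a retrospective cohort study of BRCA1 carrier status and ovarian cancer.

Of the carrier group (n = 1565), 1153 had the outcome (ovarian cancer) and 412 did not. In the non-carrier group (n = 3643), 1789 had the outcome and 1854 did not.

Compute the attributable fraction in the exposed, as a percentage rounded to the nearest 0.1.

33.3

From the description: a = 1153, b = 412, c = 1789, d = 1854.
Risk in exposed = 1153/1565 = 0.73674; risk in unexposed = 1789/3643 = 0.49108.
RR = 0.73674/0.49108 = 1.50025
AR% = (RR − 1)/RR × 100 = (1.50025 − 1)/1.50025 × 100 = 33.3445%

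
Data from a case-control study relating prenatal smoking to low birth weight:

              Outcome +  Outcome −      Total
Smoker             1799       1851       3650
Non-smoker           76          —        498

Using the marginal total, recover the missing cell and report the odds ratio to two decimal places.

The missing cell is in the unexposed row: 498 − 76 = 422.
So a = 1799, b = 1851, c = 76, d = 422.
OR = (a·d)/(b·c) = (1799 × 422) / (1851 × 76) = 759178 / 140676 = 5.39664

5.40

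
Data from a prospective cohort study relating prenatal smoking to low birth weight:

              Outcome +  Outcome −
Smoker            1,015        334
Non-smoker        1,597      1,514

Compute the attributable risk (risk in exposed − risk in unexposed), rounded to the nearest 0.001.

Cells: a = 1015, b = 334, c = 1597, d = 1514.
Risk in exposed = 1015/1349 = 0.752409; risk in unexposed = 1597/3111 = 0.513340.
Risk difference = 0.752409 − 0.513340 = 0.239069

0.239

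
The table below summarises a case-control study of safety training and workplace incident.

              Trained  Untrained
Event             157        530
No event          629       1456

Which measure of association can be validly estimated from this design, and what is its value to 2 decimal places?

0.69

Reading the table with exposure as columns: a = 157 (Trained, case), b = 629 (Trained, non-case), c = 530 (Untrained, case), d = 1456.
This is a case-control study: participants were sampled on outcome status, so risks in the source population cannot be estimated directly — relative risk is not valid here. The odds ratio is the appropriate measure.
OR = (a·d)/(b·c) = (157 × 1456) / (629 × 530) = 228592 / 333370 = 0.68570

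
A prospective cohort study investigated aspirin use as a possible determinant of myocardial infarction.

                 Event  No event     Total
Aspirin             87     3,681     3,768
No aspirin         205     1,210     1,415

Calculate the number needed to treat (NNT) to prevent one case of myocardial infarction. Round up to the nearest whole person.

Risk in treated group = 87/3768 = 0.02309; risk in control = 205/1415 = 0.14488.
Absolute risk reduction = 0.14488 − 0.02309 = 0.12179
NNT = 1 / ARR = 1 / 0.12179 = 8.211 → round up → 9

9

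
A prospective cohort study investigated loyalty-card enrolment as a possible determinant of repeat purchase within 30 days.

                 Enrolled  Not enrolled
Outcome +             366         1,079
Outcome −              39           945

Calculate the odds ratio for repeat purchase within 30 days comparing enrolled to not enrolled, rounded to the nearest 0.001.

Reading the table with exposure as columns: a = 366 (Enrolled, case), b = 39 (Enrolled, non-case), c = 1079 (Not enrolled, case), d = 945.
OR = (a·d)/(b·c) = (366 × 945) / (39 × 1079) = 345870 / 42081 = 8.21915
The odds of repeat purchase within 30 days are about 8.22 times as high in the enrolled group.

8.219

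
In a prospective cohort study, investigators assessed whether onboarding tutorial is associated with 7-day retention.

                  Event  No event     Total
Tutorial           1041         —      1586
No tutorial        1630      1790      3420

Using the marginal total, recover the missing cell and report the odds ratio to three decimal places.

2.098

The missing cell is in the exposed row: 1586 − 1041 = 545.
So a = 1041, b = 545, c = 1630, d = 1790.
OR = (a·d)/(b·c) = (1041 × 1790) / (545 × 1630) = 1863390 / 888350 = 2.09759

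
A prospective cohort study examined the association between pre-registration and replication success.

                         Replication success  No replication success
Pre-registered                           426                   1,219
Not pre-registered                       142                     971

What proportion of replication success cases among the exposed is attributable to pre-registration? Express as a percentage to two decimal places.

Cells: a = 426, b = 1219, c = 142, d = 971.
Risk in exposed = 426/1645 = 0.25897; risk in unexposed = 142/1113 = 0.12758.
RR = 0.25897/0.12758 = 2.02979
AR% = (RR − 1)/RR × 100 = (2.02979 − 1)/2.02979 × 100 = 50.7338%

50.73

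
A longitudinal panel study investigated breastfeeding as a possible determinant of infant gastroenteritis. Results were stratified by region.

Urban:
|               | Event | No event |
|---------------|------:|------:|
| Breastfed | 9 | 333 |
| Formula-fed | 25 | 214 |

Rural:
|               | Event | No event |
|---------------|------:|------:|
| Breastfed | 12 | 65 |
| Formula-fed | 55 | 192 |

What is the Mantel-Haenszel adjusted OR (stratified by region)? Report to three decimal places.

0.411

OR_MH = Σ(aᵢdᵢ/nᵢ) / Σ(bᵢcᵢ/nᵢ), where nᵢ is the stratum total.
Stratum 1 (Urban): n = 581; a·d/n = 9·214/581 = 3.3150; b·c/n = 333·25/581 = 14.3287
Stratum 2 (Rural): n = 324; a·d/n = 12·192/324 = 7.1111; b·c/n = 65·55/324 = 11.0340
OR_MH = (3.3150 + 7.1111) / (14.3287 + 11.0340) = 10.4261 / 25.3627 = 0.41108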